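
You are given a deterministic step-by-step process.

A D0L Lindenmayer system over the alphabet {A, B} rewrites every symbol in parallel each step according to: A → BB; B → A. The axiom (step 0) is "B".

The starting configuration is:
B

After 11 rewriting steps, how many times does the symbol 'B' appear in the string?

0

k=0  B
k=1  A
k=2  BB
k=3  AA
k=4  BBBB
k=5  AAAA
k=6  BBBBBBBB
k=7  AAAAAAAA
k=8  BBBBBBBBBBBBBBBB
k=9  AAAAAAAAAAAAAAAA
k=10  BBBBBBBBBBBBBBBBBBBBBBBBBBBBBBBB
k=11  AAAAAAAAAAAAAAAAAAAAAAAAAAAAAAAA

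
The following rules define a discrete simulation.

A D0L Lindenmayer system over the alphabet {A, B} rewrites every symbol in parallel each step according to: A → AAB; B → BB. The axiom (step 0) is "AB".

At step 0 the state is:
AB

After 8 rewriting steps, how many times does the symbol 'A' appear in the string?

256

step 0: AB
step 1: AABBB
step 2: AABAABBBBBBB
step 3: AABAABBBAABAABBBBBBBBBBBBBBB
step 4: AABAABBBAABAABBBBBBBAABAABBBAABAABBBBBBBBBBBBBBBBBBBBBBBBBBBBBBB
step 5: AABAABBBAABAABBBBBBBAABAABBBAABAABBBBBBBBBBBBBBBAABAABBBAA…BBBBBBBBBBBBBBBBBBBBBBBBBBBBBBBBBBBBBBBBBBBBBBBBBBBBBBBBBB  (len 144)
step 6: AABAABBBAABAABBBBBBBAABAABBBAABAABBBBBBBBBBBBBBBAABAABBBAA…BBBBBBBBBBBBBBBBBBBBBBBBBBBBBBBBBBBBBBBBBBBBBBBBBBBBBBBBBB  (len 320)
step 7: AABAABBBAABAABBBBBBBAABAABBBAABAABBBBBBBBBBBBBBBAABAABBBAA…BBBBBBBBBBBBBBBBBBBBBBBBBBBBBBBBBBBBBBBBBBBBBBBBBBBBBBBBBB  (len 704)
step 8: AABAABBBAABAABBBBBBBAABAABBBAABAABBBBBBBBBBBBBBBAABAABBBAA…BBBBBBBBBBBBBBBBBBBBBBBBBBBBBBBBBBBBBBBBBBBBBBBBBBBBBBBBBB  (len 1536)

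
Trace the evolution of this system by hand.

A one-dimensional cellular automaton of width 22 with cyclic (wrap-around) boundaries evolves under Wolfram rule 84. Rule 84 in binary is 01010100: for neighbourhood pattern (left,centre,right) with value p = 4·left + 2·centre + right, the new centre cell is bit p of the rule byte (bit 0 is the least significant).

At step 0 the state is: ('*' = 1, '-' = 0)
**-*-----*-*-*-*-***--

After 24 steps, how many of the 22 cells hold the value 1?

0) **-*-----*-*-*-*-***--
1) -*-**----*-*-*-*---**-
2) -*--**---*-*-*-**---**
3) -**--**--*-*-*--**---*
4) --**--**-*-*-**--**--*
5) *--**--*-*-*--**--**-*
6) **--**-*-*-**--**--*--
7) -**--*-*-*--**--**-**-
8) --**-*-*-**--**--*--**
9) *--*-*-*--**--**-**--*
10) **-*-*-**--**--*--**--
11) -*-*-*--**--**-**--**-
12) -*-*-**--**--*--**--**
13) -*-*--**--**-**--**--*
14) -*-**--**--*--**--**-*
15) -*--**--**-**--**--*-*
16) -**--**--*--**--**-*-*
17) --**--**-**--**--*-*-*
18) *--**--*--**--**-*-*-*
19) **--**-**--**--*-*-*--
20) -**--*--**--**-*-*-**-
21) --**-**--**--*-*-*--**
22) *--*--**--**-*-*-**--*
23) **-**--**--*-*-*--**--
24) -*--**--**-*-*-**--**-

11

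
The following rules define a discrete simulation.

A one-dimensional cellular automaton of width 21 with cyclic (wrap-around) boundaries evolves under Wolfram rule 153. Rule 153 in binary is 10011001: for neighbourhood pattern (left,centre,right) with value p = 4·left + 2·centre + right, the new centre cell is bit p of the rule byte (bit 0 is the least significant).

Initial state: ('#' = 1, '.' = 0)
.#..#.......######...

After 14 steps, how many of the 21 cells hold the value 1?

k=0  .#..#.......######...
k=1  ..#..######.#####.###
k=2  #..#.#####..####..##.
k=3  .#...####.#.###.#.#..
k=4  ..##.###....##.....##
k=5  #.#..##.###.#.####.#.
k=6  ...#.#..##....###....
k=7  ##....#.#.###.##.####
k=8  #.###.....##..#..####
k=9  ..##.####.#.#..#.####
k=10  #.#..###.....#...###.
k=11  ...#.##.####..##.##..
k=12  ##...#..###.#.#..#.##
k=13  #.##..#.##.....#...##
k=14  ..#.#...#.####..##.##

11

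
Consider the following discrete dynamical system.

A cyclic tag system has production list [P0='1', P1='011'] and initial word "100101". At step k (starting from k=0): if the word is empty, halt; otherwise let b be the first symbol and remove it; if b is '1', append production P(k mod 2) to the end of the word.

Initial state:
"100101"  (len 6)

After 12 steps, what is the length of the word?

9

k=0  "100101"  (len 6)
k=1  "001011"  (len 6)
k=2  "01011"  (len 5)
k=3  "1011"  (len 4)
k=4  "011011"  (len 6)
k=5  "11011"  (len 5)
k=6  "1011011"  (len 7)
k=7  "0110111"  (len 7)
k=8  "110111"  (len 6)
k=9  "101111"  (len 6)
k=10  "01111011"  (len 8)
k=11  "1111011"  (len 7)
k=12  "111011011"  (len 9)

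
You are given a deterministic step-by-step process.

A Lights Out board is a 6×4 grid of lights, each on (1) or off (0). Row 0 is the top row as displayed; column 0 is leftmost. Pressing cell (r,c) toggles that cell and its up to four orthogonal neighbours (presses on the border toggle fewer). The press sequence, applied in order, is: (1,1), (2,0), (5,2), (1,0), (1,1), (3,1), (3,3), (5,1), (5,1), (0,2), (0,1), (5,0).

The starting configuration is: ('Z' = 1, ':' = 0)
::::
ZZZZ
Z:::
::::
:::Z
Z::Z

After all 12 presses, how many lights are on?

[0] ::::
ZZZZ
Z:::
::::
:::Z
Z::Z
[1] :Z::
:::Z
ZZ::
::::
:::Z
Z::Z
[2] :Z::
Z::Z
::::
Z:::
:::Z
Z::Z
[3] :Z::
Z::Z
::::
Z:::
::ZZ
ZZZ:
[4] ZZ::
:Z:Z
Z:::
Z:::
::ZZ
ZZZ:
[5] Z:::
Z:ZZ
ZZ::
Z:::
::ZZ
ZZZ:
[6] Z:::
Z:ZZ
Z:::
:ZZ:
:ZZZ
ZZZ:
[7] Z:::
Z:ZZ
Z::Z
:Z:Z
:ZZ:
ZZZ:
[8] Z:::
Z:ZZ
Z::Z
:Z:Z
::Z:
::::
[9] Z:::
Z:ZZ
Z::Z
:Z:Z
:ZZ:
ZZZ:
[10] ZZZZ
Z::Z
Z::Z
:Z:Z
:ZZ:
ZZZ:
[11] :::Z
ZZ:Z
Z::Z
:Z:Z
:ZZ:
ZZZ:
[12] :::Z
ZZ:Z
Z::Z
:Z:Z
ZZZ:
::Z:

12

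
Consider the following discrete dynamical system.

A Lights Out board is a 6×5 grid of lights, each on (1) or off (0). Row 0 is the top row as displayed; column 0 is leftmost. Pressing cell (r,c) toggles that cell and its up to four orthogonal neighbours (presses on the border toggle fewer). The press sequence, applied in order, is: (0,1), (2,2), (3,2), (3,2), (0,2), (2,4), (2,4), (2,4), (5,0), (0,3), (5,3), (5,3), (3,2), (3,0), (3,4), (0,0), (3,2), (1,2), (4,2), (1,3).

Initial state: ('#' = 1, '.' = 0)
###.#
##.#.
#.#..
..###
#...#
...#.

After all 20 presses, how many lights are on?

19

t=0: ###.#
##.#.
#.#..
..###
#...#
...#.
t=1: ....#
#..#.
#.#..
..###
#...#
...#.
t=2: ....#
#.##.
##.#.
...##
#...#
...#.
t=3: ....#
#.##.
####.
.##.#
#.#.#
...#.
t=4: ....#
#.##.
##.#.
...##
#...#
...#.
t=5: .####
#..#.
##.#.
...##
#...#
...#.
t=6: .####
#..##
##..#
...#.
#...#
...#.
t=7: .####
#..#.
##.#.
...##
#...#
...#.
t=8: .####
#..##
##..#
...#.
#...#
...#.
t=9: .####
#..##
##..#
...#.
....#
##.#.
t=10: .#...
#...#
##..#
...#.
....#
##.#.
t=11: .#...
#...#
##..#
...#.
...##
###.#
t=12: .#...
#...#
##..#
...#.
....#
##.#.
t=13: .#...
#...#
###.#
.##..
..#.#
##.#.
t=14: .#...
#...#
.##.#
#.#..
#.#.#
##.#.
t=15: .#...
#...#
.##..
#.###
#.#..
##.#.
t=16: #....
....#
.##..
#.###
#.#..
##.#.
t=17: #....
....#
.#...
##..#
#....
##.#.
t=18: #.#..
.####
.##..
##..#
#....
##.#.
t=19: #.#..
.####
.##..
###.#
####.
####.
t=20: #.##.
.#...
.###.
###.#
####.
####.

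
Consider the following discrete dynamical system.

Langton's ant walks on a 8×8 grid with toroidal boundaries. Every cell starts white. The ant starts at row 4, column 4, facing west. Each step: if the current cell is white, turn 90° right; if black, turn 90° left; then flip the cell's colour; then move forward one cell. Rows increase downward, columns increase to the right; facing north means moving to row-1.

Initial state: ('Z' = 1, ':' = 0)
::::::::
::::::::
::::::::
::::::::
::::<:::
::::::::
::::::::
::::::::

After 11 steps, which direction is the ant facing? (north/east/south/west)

gen 0: ::::::::
::::::::
::::::::
::::::::
::::<:::
::::::::
::::::::
::::::::
gen 1: ::::::::
::::::::
::::::::
::::^:::
::::Z:::
::::::::
::::::::
::::::::
gen 2: ::::::::
::::::::
::::::::
::::Z>::
::::Z:::
::::::::
::::::::
::::::::
gen 3: ::::::::
::::::::
::::::::
::::ZZ::
::::Zv::
::::::::
::::::::
::::::::
gen 4: ::::::::
::::::::
::::::::
::::ZZ::
::::<Z::
::::::::
::::::::
::::::::
gen 5: ::::::::
::::::::
::::::::
::::ZZ::
:::::Z::
::::v:::
::::::::
::::::::
gen 6: ::::::::
::::::::
::::::::
::::ZZ::
:::::Z::
:::<Z:::
::::::::
::::::::
gen 7: ::::::::
::::::::
::::::::
::::ZZ::
:::^:Z::
:::ZZ:::
::::::::
::::::::
gen 8: ::::::::
::::::::
::::::::
::::ZZ::
:::Z>Z::
:::ZZ:::
::::::::
::::::::
gen 9: ::::::::
::::::::
::::::::
::::ZZ::
:::ZZZ::
:::Zv:::
::::::::
::::::::
gen 10: ::::::::
::::::::
::::::::
::::ZZ::
:::ZZZ::
:::Z:>::
::::::::
::::::::
gen 11: ::::::::
::::::::
::::::::
::::ZZ::
:::ZZZ::
:::Z:Z::
:::::v::
::::::::

south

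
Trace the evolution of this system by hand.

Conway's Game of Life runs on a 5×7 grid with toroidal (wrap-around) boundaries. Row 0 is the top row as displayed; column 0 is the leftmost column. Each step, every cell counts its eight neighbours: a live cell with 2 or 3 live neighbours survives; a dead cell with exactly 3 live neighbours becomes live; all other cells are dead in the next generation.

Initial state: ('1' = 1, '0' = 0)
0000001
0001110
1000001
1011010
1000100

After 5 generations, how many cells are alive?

0) 0000001
0001110
1000001
1011010
1000100
1) 0001001
1000110
1110000
1001110
1101110
2) 0111000
1011110
1010000
0000010
1100000
3) 0000001
1000101
0010010
1000001
1100000
4) 0100011
1000001
0100010
1000001
0100000
5) 0100011
0100000
0100010
1100001
0100010

11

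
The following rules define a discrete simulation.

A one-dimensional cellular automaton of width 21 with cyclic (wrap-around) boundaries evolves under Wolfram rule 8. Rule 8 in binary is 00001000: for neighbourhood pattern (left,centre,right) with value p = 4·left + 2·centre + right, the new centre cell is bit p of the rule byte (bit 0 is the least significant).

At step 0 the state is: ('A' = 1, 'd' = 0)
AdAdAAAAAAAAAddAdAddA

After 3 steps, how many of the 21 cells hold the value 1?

0

0) AdAdAAAAAAAAAddAdAddA
1) ddddAdddddddddddddddA
2) ddddddddddddddddddddd
3) ddddddddddddddddddddd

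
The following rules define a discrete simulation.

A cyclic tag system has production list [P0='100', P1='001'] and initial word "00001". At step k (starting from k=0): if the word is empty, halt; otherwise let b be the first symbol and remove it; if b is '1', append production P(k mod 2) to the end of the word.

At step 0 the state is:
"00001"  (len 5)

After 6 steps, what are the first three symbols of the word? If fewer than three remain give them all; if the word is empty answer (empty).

gen 0: "00001"  (len 5)
gen 1: "0001"  (len 4)
gen 2: "001"  (len 3)
gen 3: "01"  (len 2)
gen 4: "1"  (len 1)
gen 5: "100"  (len 3)
gen 6: "00001"  (len 5)

000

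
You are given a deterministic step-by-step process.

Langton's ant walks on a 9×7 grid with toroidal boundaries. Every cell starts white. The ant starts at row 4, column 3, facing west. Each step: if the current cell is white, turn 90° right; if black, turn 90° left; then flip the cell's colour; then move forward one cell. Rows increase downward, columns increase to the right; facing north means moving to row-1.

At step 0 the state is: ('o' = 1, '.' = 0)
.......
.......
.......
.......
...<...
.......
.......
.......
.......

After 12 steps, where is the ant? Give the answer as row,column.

6,3

[0] .......
.......
.......
.......
...<...
.......
.......
.......
.......
[1] .......
.......
.......
...^...
...o...
.......
.......
.......
.......
[2] .......
.......
.......
...o>..
...o...
.......
.......
.......
.......
[3] .......
.......
.......
...oo..
...ov..
.......
.......
.......
.......
[4] .......
.......
.......
...oo..
...<o..
.......
.......
.......
.......
[5] .......
.......
.......
...oo..
....o..
...v...
.......
.......
.......
[6] .......
.......
.......
...oo..
....o..
..<o...
.......
.......
.......
[7] .......
.......
.......
...oo..
..^.o..
..oo...
.......
.......
.......
[8] .......
.......
.......
...oo..
..o>o..
..oo...
.......
.......
.......
[9] .......
.......
.......
...oo..
..ooo..
..ov...
.......
.......
.......
[10] .......
.......
.......
...oo..
..ooo..
..o.>..
.......
.......
.......
[11] .......
.......
.......
...oo..
..ooo..
..o.o..
....v..
.......
.......
[12] .......
.......
.......
...oo..
..ooo..
..o.o..
...<o..
.......
.......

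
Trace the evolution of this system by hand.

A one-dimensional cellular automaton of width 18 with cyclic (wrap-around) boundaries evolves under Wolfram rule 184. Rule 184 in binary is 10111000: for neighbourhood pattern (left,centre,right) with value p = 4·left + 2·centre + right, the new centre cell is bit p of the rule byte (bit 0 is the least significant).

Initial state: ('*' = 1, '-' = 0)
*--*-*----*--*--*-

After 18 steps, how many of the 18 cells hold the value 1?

6

gen 0: *--*-*----*--*--*-
gen 1: -*--*-*----*--*--*
gen 2: *-*--*-*----*--*--
gen 3: -*-*--*-*----*--*-
gen 4: --*-*--*-*----*--*
gen 5: *--*-*--*-*----*--
gen 6: -*--*-*--*-*----*-
gen 7: --*--*-*--*-*----*
gen 8: *--*--*-*--*-*----
gen 9: -*--*--*-*--*-*---
gen 10: --*--*--*-*--*-*--
gen 11: ---*--*--*-*--*-*-
gen 12: ----*--*--*-*--*-*
gen 13: *----*--*--*-*--*-
gen 14: -*----*--*--*-*--*
gen 15: *-*----*--*--*-*--
gen 16: -*-*----*--*--*-*-
gen 17: --*-*----*--*--*-*
gen 18: *--*-*----*--*--*-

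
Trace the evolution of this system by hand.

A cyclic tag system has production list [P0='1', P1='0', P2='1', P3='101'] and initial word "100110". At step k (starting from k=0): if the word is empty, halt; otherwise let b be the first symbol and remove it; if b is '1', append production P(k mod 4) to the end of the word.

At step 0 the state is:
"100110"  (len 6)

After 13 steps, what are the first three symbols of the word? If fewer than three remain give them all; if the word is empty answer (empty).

gen 0: "100110"  (len 6)
gen 1: "001101"  (len 6)
gen 2: "01101"  (len 5)
gen 3: "1101"  (len 4)
gen 4: "101101"  (len 6)
gen 5: "011011"  (len 6)
gen 6: "11011"  (len 5)
gen 7: "10111"  (len 5)
gen 8: "0111101"  (len 7)
gen 9: "111101"  (len 6)
gen 10: "111010"  (len 6)
gen 11: "110101"  (len 6)
gen 12: "10101101"  (len 8)
gen 13: "01011011"  (len 8)

010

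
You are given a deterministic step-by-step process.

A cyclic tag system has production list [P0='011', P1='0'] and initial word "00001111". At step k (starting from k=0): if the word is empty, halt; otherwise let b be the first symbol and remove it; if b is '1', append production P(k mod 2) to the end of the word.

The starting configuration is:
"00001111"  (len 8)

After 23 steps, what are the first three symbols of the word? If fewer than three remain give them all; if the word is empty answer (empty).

[0] "00001111"  (len 8)
[1] "0001111"  (len 7)
[2] "001111"  (len 6)
[3] "01111"  (len 5)
[4] "1111"  (len 4)
[5] "111011"  (len 6)
[6] "110110"  (len 6)
[7] "10110011"  (len 8)
[8] "01100110"  (len 8)
[9] "1100110"  (len 7)
[10] "1001100"  (len 7)
[11] "001100011"  (len 9)
[12] "01100011"  (len 8)
[13] "1100011"  (len 7)
[14] "1000110"  (len 7)
[15] "000110011"  (len 9)
[16] "00110011"  (len 8)
[17] "0110011"  (len 7)
[18] "110011"  (len 6)
[19] "10011011"  (len 8)
[20] "00110110"  (len 8)
[21] "0110110"  (len 7)
[22] "110110"  (len 6)
[23] "10110011"  (len 8)

101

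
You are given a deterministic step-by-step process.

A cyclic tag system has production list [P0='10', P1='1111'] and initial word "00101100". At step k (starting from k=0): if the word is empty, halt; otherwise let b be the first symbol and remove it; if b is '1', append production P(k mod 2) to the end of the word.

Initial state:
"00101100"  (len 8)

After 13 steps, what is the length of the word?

[0] "00101100"  (len 8)
[1] "0101100"  (len 7)
[2] "101100"  (len 6)
[3] "0110010"  (len 7)
[4] "110010"  (len 6)
[5] "1001010"  (len 7)
[6] "0010101111"  (len 10)
[7] "010101111"  (len 9)
[8] "10101111"  (len 8)
[9] "010111110"  (len 9)
[10] "10111110"  (len 8)
[11] "011111010"  (len 9)
[12] "11111010"  (len 8)
[13] "111101010"  (len 9)

9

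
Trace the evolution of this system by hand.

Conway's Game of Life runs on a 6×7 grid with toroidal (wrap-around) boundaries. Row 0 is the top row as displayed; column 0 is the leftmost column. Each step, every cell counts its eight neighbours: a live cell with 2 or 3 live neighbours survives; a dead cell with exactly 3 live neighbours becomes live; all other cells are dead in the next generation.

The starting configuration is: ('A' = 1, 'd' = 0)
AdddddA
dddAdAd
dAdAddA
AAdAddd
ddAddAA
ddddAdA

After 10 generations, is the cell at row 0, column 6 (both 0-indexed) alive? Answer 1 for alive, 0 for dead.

0

[0] AdddddA
dddAdAd
dAdAddA
AAdAddd
ddAddAA
ddddAdA
[1] AdddAdA
ddAdAAd
dAdAddA
dAdAAAd
dAAAAAA
ddddddd
[2] dddAAdA
dAAdAdd
AAddddA
dAddddd
AAddddA
dAAdddd
[3] AdddAAd
dAAdAdA
ddddddd
ddAdddd
ddddddd
dAAAdAA
[4] ddddddd
AAdAAdA
dAAAddd
ddddddd
dAdAddd
AAAAdAA
[5] ddddddd
AAdAAdd
dAdAAdd
dAdAddd
dAdAAdA
AAdAAdA
[6] dddddAA
AAdAAdd
dAddddd
dAdddAd
dAddddA
dAdAAdA
[7] dAddddA
AAAdAAA
dAddAdd
dAAdddd
dAddAdA
ddAdAdA
[8] ddddAdd
ddAAAdA
ddddAdA
dAAAdAd
dAddddd
dAAAddA
[9] AAddAdd
ddddAdd
AAddddA
AAAAAAd
ddddAdd
AAAAddd
[10] AdddAdd
dddddAA
ddddddA
ddAAAAd
dddddAA
AdAAAdd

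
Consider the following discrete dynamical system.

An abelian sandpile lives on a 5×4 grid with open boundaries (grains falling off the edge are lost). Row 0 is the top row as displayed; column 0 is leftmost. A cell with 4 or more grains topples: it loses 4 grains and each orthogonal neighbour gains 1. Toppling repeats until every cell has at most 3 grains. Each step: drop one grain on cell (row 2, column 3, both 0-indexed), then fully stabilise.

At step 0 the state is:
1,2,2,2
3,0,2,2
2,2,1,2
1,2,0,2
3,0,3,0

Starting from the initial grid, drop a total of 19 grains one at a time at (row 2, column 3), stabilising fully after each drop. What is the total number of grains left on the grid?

37

step 0: 1,2,2,2
3,0,2,2
2,2,1,2
1,2,0,2
3,0,3,0
step 1: 1,2,2,2
3,0,2,2
2,2,1,3
1,2,0,2
3,0,3,0
step 2: 1,2,2,2
3,0,2,3
2,2,2,0
1,2,0,3
3,0,3,0
step 3: 1,2,2,2
3,0,2,3
2,2,2,1
1,2,0,3
3,0,3,0
step 4: 1,2,2,2
3,0,2,3
2,2,2,2
1,2,0,3
3,0,3,0
step 5: 1,2,2,2
3,0,2,3
2,2,2,3
1,2,0,3
3,0,3,0
step 6: 1,2,2,3
3,0,3,0
2,2,3,2
1,2,1,0
3,0,3,1
step 7: 1,2,2,3
3,0,3,0
2,2,3,3
1,2,1,0
3,0,3,1
step 8: 1,2,3,3
3,1,0,2
2,3,1,1
1,2,2,1
3,0,3,1
step 9: 1,2,3,3
3,1,0,2
2,3,1,2
1,2,2,1
3,0,3,1
step 10: 1,2,3,3
3,1,0,2
2,3,1,3
1,2,2,1
3,0,3,1
step 11: 1,2,3,3
3,1,0,3
2,3,2,0
1,2,2,2
3,0,3,1
step 12: 1,2,3,3
3,1,0,3
2,3,2,1
1,2,2,2
3,0,3,1
step 13: 1,2,3,3
3,1,0,3
2,3,2,2
1,2,2,2
3,0,3,1
step 14: 1,2,3,3
3,1,0,3
2,3,2,3
1,2,2,2
3,0,3,1
step 15: 1,3,0,1
3,1,2,1
2,3,3,1
1,2,2,3
3,0,3,1
step 16: 1,3,0,1
3,1,2,1
2,3,3,2
1,2,2,3
3,0,3,1
step 17: 1,3,0,1
3,1,2,1
2,3,3,3
1,2,2,3
3,0,3,1
step 18: 1,3,0,1
3,2,3,2
3,1,2,2
2,0,2,1
3,2,0,3
step 19: 1,3,0,1
3,2,3,2
3,1,2,3
2,0,2,1
3,2,0,3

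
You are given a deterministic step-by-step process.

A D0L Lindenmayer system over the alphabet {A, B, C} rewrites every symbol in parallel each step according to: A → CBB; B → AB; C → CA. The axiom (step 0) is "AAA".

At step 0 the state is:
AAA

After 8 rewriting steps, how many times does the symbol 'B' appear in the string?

t=0: AAA
t=1: CBBCBBCBB
t=2: CAABABCAABABCAABAB
t=3: CACBBCBBABCBBABCACBBCBBABCBBABCACBBCBBABCBBAB
t=4: CACBBCAABABCAABABCBBABCAABABCBBABCACBBCAABABCAABABCBBABCAABABCBBABCACBBCAABABCAABABCBBABCAABABCBBAB
t=5: CACBBCAABABCACBBCBBABCBBABCACBBCBBABCBBABCAABABCBBABCACBBC…BCBBABCACBBCBBABCBBABCAABABCBBABCACBBCBBABCBBABCAABABCBBAB  (len 234)
t=6: CACBBCAABABCACBBCBBABCBBABCACBBCAABABCAABABCBBABCAABABCBBA…ACBBCAABABCAABABCBBABCAABABCBBABCACBBCBBABCBBABCAABABCBBAB  (len 531)
t=7: CACBBCAABABCACBBCBBABCBBABCACBBCAABABCAABABCBBABCAABABCBBA…ACBBCAABABCAABABCBBABCAABABCBBABCACBBCBBABCBBABCAABABCBBAB  (len 1233)
t=8: CACBBCAABABCACBBCBBABCBBABCACBBCAABABCAABABCBBABCAABABCBBA…ACBBCAABABCAABABCBBABCAABABCBBABCACBBCBBABCBBABCAABABCBBAB  (len 2826)

1302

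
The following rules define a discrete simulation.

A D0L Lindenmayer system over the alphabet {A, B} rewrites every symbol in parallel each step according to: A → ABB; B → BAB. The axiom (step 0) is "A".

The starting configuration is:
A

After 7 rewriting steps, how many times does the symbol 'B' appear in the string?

1458

t=0: A
t=1: ABB
t=2: ABBBABBAB
t=3: ABBBABBABBABABBBABBABABBBAB
t=4: ABBBABBABBABABBBABBABABBBABBABABBBABABBBABBABBABABBBABBABABBBABABBBABBABBABABBBAB
t=5: ABBBABBABBABABBBABBABABBBABBABABBBABABBBABBABBABABBBABBABA…BBABABBBABBABBABABBBABBABABBBABBABABBBABABBBABBABBABABBBAB  (len 243)
t=6: ABBBABBABBABABBBABBABABBBABBABABBBABABBBABBABBABABBBABBABA…BBABABBBABBABBABABBBABBABABBBABBABABBBABABBBABBABBABABBBAB  (len 729)
t=7: ABBBABBABBABABBBABBABABBBABBABABBBABABBBABBABBABABBBABBABA…BBABABBBABBABBABABBBABBABABBBABBABABBBABABBBABBABBABABBBAB  (len 2187)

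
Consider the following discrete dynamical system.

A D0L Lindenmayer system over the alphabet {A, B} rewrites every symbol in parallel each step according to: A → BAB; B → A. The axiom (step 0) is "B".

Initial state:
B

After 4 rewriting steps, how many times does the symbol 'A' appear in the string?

t=0: B
t=1: A
t=2: BAB
t=3: ABABA
t=4: BABABABABAB

5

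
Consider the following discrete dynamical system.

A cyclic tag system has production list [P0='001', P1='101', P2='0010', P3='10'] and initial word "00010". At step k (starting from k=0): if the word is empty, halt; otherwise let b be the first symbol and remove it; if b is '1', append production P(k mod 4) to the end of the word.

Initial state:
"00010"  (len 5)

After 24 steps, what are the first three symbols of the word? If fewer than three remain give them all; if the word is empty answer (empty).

101

0) "00010"  (len 5)
1) "0010"  (len 4)
2) "010"  (len 3)
3) "10"  (len 2)
4) "010"  (len 3)
5) "10"  (len 2)
6) "0101"  (len 4)
7) "101"  (len 3)
8) "0110"  (len 4)
9) "110"  (len 3)
10) "10101"  (len 5)
11) "01010010"  (len 8)
12) "1010010"  (len 7)
13) "010010001"  (len 9)
14) "10010001"  (len 8)
15) "00100010010"  (len 11)
16) "0100010010"  (len 10)
17) "100010010"  (len 9)
18) "00010010101"  (len 11)
19) "0010010101"  (len 10)
20) "010010101"  (len 9)
21) "10010101"  (len 8)
22) "0010101101"  (len 10)
23) "010101101"  (len 9)
24) "10101101"  (len 8)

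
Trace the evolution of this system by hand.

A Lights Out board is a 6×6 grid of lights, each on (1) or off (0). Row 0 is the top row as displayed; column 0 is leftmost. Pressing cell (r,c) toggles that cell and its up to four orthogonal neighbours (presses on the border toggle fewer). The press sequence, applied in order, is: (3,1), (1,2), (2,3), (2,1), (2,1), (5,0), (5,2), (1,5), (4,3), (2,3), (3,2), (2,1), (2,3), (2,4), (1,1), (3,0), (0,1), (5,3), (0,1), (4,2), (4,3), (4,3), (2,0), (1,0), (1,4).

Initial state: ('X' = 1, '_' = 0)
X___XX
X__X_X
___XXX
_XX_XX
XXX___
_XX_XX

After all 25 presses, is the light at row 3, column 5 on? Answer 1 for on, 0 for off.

0) X___XX
X__X_X
___XXX
_XX_XX
XXX___
_XX_XX
1) X___XX
X__X_X
_X_XXX
X___XX
X_X___
_XX_XX
2) X_X_XX
XXX__X
_XXXXX
X___XX
X_X___
_XX_XX
3) X_X_XX
XXXX_X
_X___X
X__XXX
X_X___
_XX_XX
4) X_X_XX
X_XX_X
X_X__X
XX_XXX
X_X___
_XX_XX
5) X_X_XX
XXXX_X
_X___X
X__XXX
X_X___
_XX_XX
6) X_X_XX
XXXX_X
_X___X
X__XXX
__X___
X_X_XX
7) X_X_XX
XXXX_X
_X___X
X__XXX
______
XX_XXX
8) X_X_X_
XXXXX_
_X____
X__XXX
______
XX_XXX
9) X_X_X_
XXXXX_
_X____
X___XX
__XXX_
XX__XX
10) X_X_X_
XXX_X_
_XXXX_
X__XXX
__XXX_
XX__XX
11) X_X_X_
XXX_X_
_X_XX_
XXX_XX
___XX_
XX__XX
12) X_X_X_
X_X_X_
X_XXX_
X_X_XX
___XX_
XX__XX
13) X_X_X_
X_XXX_
X_____
X_XXXX
___XX_
XX__XX
14) X_X_X_
X_XX__
X__XXX
X_XX_X
___XX_
XX__XX
15) XXX_X_
_X_X__
XX_XXX
X_XX_X
___XX_
XX__XX
16) XXX_X_
_X_X__
_X_XXX
_XXX_X
X__XX_
XX__XX
17) ____X_
___X__
_X_XXX
_XXX_X
X__XX_
XX__XX
18) ____X_
___X__
_X_XXX
_XXX_X
X___X_
XXXX_X
19) XXX_X_
_X_X__
_X_XXX
_XXX_X
X___X_
XXXX_X
20) XXX_X_
_X_X__
_X_XXX
_X_X_X
XXXXX_
XX_X_X
21) XXX_X_
_X_X__
_X_XXX
_X___X
XX____
XX___X
22) XXX_X_
_X_X__
_X_XXX
_X_X_X
XXXXX_
XX_X_X
23) XXX_X_
XX_X__
X__XXX
XX_X_X
XXXXX_
XX_X_X
24) _XX_X_
___X__
___XXX
XX_X_X
XXXXX_
XX_X_X
25) _XX___
____XX
___X_X
XX_X_X
XXXXX_
XX_X_X

1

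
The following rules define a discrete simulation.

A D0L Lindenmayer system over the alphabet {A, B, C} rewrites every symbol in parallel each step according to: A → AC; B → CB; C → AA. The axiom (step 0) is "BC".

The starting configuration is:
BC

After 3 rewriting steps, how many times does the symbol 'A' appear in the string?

10

gen 0: BC
gen 1: CBAA
gen 2: AACBACAC
gen 3: ACACAACBACAAACAA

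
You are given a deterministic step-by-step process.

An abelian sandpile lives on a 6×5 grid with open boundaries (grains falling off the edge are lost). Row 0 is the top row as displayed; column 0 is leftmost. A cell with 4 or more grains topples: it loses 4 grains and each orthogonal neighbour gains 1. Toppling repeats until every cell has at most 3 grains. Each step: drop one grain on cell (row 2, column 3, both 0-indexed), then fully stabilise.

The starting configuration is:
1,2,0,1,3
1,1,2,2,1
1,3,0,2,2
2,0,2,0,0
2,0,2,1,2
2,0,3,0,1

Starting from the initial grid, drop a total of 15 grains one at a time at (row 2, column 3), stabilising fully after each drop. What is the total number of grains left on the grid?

48

[0] 1,2,0,1,3
1,1,2,2,1
1,3,0,2,2
2,0,2,0,0
2,0,2,1,2
2,0,3,0,1
[1] 1,2,0,1,3
1,1,2,2,1
1,3,0,3,2
2,0,2,0,0
2,0,2,1,2
2,0,3,0,1
[2] 1,2,0,1,3
1,1,2,3,1
1,3,1,0,3
2,0,2,1,0
2,0,2,1,2
2,0,3,0,1
[3] 1,2,0,1,3
1,1,2,3,1
1,3,1,1,3
2,0,2,1,0
2,0,2,1,2
2,0,3,0,1
[4] 1,2,0,1,3
1,1,2,3,1
1,3,1,2,3
2,0,2,1,0
2,0,2,1,2
2,0,3,0,1
[5] 1,2,0,1,3
1,1,2,3,1
1,3,1,3,3
2,0,2,1,0
2,0,2,1,2
2,0,3,0,1
[6] 1,2,0,2,3
1,1,3,0,3
1,3,2,2,0
2,0,2,2,1
2,0,2,1,2
2,0,3,0,1
[7] 1,2,0,2,3
1,1,3,0,3
1,3,2,3,0
2,0,2,2,1
2,0,2,1,2
2,0,3,0,1
[8] 1,2,0,2,3
1,1,3,1,3
1,3,3,0,1
2,0,2,3,1
2,0,2,1,2
2,0,3,0,1
[9] 1,2,0,2,3
1,1,3,1,3
1,3,3,1,1
2,0,2,3,1
2,0,2,1,2
2,0,3,0,1
[10] 1,2,0,2,3
1,1,3,1,3
1,3,3,2,1
2,0,2,3,1
2,0,2,1,2
2,0,3,0,1
[11] 1,2,0,2,3
1,1,3,1,3
1,3,3,3,1
2,0,2,3,1
2,0,2,1,2
2,0,3,0,1
[12] 1,2,1,2,3
1,3,0,3,3
2,0,3,2,2
2,2,0,1,2
2,0,3,2,2
2,0,3,0,1
[13] 1,2,1,2,3
1,3,0,3,3
2,0,3,3,2
2,2,0,1,2
2,0,3,2,2
2,0,3,0,1
[14] 1,2,2,0,1
1,3,2,2,2
2,1,0,3,0
2,2,1,2,3
2,0,3,2,2
2,0,3,0,1
[15] 1,2,2,0,1
1,3,2,3,2
2,1,1,0,1
2,2,1,3,3
2,0,3,2,2
2,0,3,0,1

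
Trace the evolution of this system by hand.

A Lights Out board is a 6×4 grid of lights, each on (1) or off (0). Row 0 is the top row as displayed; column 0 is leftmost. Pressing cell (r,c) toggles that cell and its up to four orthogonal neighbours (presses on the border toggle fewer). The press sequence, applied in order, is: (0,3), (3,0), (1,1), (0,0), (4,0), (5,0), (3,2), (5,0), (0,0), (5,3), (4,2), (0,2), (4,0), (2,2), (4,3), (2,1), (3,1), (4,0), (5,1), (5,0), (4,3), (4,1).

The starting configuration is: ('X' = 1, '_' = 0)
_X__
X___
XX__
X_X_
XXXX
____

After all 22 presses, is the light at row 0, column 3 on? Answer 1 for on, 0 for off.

0) _X__
X___
XX__
X_X_
XXXX
____
1) _XXX
X__X
XX__
X_X_
XXXX
____
2) _XXX
X__X
_X__
_XX_
_XXX
____
3) __XX
_XXX
____
_XX_
_XXX
____
4) XXXX
XXXX
____
_XX_
_XXX
____
5) XXXX
XXXX
____
XXX_
X_XX
X___
6) XXXX
XXXX
____
XXX_
__XX
_X__
7) XXXX
XXXX
__X_
X__X
___X
_X__
8) XXXX
XXXX
__X_
X__X
X__X
X___
9) __XX
_XXX
__X_
X__X
X__X
X___
10) __XX
_XXX
__X_
X__X
X___
X_XX
11) __XX
_XXX
__X_
X_XX
XXXX
X__X
12) _X__
_X_X
__X_
X_XX
XXXX
X__X
13) _X__
_X_X
__X_
__XX
__XX
___X
14) _X__
_XXX
_X_X
___X
__XX
___X
15) _X__
_XXX
_X_X
____
____
____
16) _X__
__XX
X_XX
_X__
____
____
17) _X__
__XX
XXXX
X_X_
_X__
____
18) _X__
__XX
XXXX
__X_
X___
X___
19) _X__
__XX
XXXX
__X_
XX__
_XX_
20) _X__
__XX
XXXX
__X_
_X__
X_X_
21) _X__
__XX
XXXX
__XX
_XXX
X_XX
22) _X__
__XX
XXXX
_XXX
X__X
XXXX

0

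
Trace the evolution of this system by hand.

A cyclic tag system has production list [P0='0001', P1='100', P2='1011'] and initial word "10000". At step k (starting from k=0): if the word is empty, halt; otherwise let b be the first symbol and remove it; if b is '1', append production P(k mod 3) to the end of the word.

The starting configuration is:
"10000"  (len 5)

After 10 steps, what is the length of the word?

7

k=0  "10000"  (len 5)
k=1  "00000001"  (len 8)
k=2  "0000001"  (len 7)
k=3  "000001"  (len 6)
k=4  "00001"  (len 5)
k=5  "0001"  (len 4)
k=6  "001"  (len 3)
k=7  "01"  (len 2)
k=8  "1"  (len 1)
k=9  "1011"  (len 4)
k=10  "0110001"  (len 7)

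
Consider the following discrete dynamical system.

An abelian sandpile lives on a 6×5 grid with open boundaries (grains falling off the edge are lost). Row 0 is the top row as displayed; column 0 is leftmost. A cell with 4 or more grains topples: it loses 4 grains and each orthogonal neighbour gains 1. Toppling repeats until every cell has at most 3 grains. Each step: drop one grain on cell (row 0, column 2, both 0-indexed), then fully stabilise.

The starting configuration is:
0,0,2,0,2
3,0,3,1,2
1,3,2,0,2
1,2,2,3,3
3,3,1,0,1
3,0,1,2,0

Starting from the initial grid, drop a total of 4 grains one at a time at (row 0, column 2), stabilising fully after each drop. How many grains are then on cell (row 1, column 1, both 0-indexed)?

1

[0] 0,0,2,0,2
3,0,3,1,2
1,3,2,0,2
1,2,2,3,3
3,3,1,0,1
3,0,1,2,0
[1] 0,0,3,0,2
3,0,3,1,2
1,3,2,0,2
1,2,2,3,3
3,3,1,0,1
3,0,1,2,0
[2] 0,1,1,1,2
3,1,0,2,2
1,3,3,0,2
1,2,2,3,3
3,3,1,0,1
3,0,1,2,0
[3] 0,1,2,1,2
3,1,0,2,2
1,3,3,0,2
1,2,2,3,3
3,3,1,0,1
3,0,1,2,0
[4] 0,1,3,1,2
3,1,0,2,2
1,3,3,0,2
1,2,2,3,3
3,3,1,0,1
3,0,1,2,0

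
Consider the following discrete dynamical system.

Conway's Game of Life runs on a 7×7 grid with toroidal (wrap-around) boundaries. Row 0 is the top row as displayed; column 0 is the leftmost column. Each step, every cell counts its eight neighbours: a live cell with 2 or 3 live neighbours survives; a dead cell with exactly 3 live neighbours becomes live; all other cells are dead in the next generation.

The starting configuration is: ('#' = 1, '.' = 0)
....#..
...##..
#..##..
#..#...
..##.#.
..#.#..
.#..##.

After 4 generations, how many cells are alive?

5

step 0: ....#..
...##..
#..##..
#..#...
..##.#.
..#.#..
.#..##.
step 1: .......
.....#.
..#....
.#....#
.##....
.##....
....##.
step 2: ....##.
.......
.......
##.....
.......
.###...
.......
step 3: .......
.......
.......
.......
#......
..#....
..###..
step 4: ...#...
.......
.......
.......
.......
.##....
..##...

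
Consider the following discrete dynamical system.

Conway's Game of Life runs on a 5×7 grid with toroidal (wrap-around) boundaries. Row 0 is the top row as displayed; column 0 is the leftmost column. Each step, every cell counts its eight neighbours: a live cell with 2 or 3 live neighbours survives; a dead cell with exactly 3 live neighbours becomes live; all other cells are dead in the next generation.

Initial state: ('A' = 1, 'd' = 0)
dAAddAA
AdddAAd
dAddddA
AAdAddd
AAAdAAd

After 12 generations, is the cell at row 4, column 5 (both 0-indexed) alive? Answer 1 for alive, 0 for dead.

1

[0] dAAddAA
AdddAAd
dAddddA
AAdAddd
AAAdAAd
[1] ddAdddd
ddAdAdd
dAAdAAA
dddAAAd
ddddAAd
[2] ddddAAd
ddAdAdd
dAAdddA
ddAdddd
dddddAd
[3] dddAAAd
dAAdAdd
dAAdddd
dAAdddd
ddddAAd
[4] ddAdddd
dAddAAd
Adddddd
dAAAddd
ddAddAd
[5] dAAAAAd
dAddddd
AddAAdd
dAAAddd
ddddddd
[6] dAAAAdd
AAdddAd
AddAAdd
dAAAAdd
ddddddd
[7] AAAAAdd
AddddAA
AddddAA
dAAdAdd
ddddddd
[8] AAAAAAd
ddAAddd
ddddAdd
AAdddAA
AdddAdd
[9] AddddAA
dddddAd
AAAAAAA
AAddAAA
ddddddd
[10] dddddAA
ddAAddd
ddAAddd
ddddddd
dAddAdd
[11] ddAAAAd
ddAAAdd
ddAAddd
ddAAddd
dddddAd
[12] ddAddAd
dAdddAd
dAddddd
ddAAAdd
dddddAd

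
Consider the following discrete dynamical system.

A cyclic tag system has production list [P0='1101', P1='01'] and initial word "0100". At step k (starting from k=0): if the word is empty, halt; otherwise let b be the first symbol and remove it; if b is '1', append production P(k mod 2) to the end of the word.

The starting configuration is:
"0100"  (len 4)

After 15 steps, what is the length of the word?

t=0: "0100"  (len 4)
t=1: "100"  (len 3)
t=2: "0001"  (len 4)
t=3: "001"  (len 3)
t=4: "01"  (len 2)
t=5: "1"  (len 1)
t=6: "01"  (len 2)
t=7: "1"  (len 1)
t=8: "01"  (len 2)
t=9: "1"  (len 1)
t=10: "01"  (len 2)
t=11: "1"  (len 1)
t=12: "01"  (len 2)
t=13: "1"  (len 1)
t=14: "01"  (len 2)
t=15: "1"  (len 1)

1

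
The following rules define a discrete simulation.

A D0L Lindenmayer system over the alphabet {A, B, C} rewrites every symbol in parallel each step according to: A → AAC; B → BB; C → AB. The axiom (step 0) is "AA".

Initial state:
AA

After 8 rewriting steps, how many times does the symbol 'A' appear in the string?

step 0: AA
step 1: AACAAC
step 2: AACAACABAACAACAB
step 3: AACAACABAACAACABAACBBAACAACABAACAACABAACBB
step 4: AACAACABAACAACABAACBBAACAACABAACAACABAACBBAACAACABBBBBAACAACABAACAACABAACBBAACAACABAACAACABAACBBAACAACABBBBB
step 5: AACAACABAACAACABAACBBAACAACABAACAACABAACBBAACAACABBBBBAACA…ACABAACAACABAACBBAACAACABBBBBAACAACABAACAACABAACBBBBBBBBBB  (len 274)
step 6: AACAACABAACAACABAACBBAACAACABAACAACABAACBBAACAACABBBBBAACA…ACABAACBBAACAACABAACAACABAACBBAACAACABBBBBBBBBBBBBBBBBBBBB  (len 688)
step 7: AACAACABAACAACABAACBBAACAACABAACAACABAACBBAACAACABBBBBAACA…AACABAACAACABAACBBBBBBBBBBBBBBBBBBBBBBBBBBBBBBBBBBBBBBBBBB  (len 1714)
step 8: AACAACABAACAACABAACBBAACAACABAACAACABAACBBAACAACABBBBBAACA…BBBBBBBBBBBBBBBBBBBBBBBBBBBBBBBBBBBBBBBBBBBBBBBBBBBBBBBBBB  (len 4244)

1970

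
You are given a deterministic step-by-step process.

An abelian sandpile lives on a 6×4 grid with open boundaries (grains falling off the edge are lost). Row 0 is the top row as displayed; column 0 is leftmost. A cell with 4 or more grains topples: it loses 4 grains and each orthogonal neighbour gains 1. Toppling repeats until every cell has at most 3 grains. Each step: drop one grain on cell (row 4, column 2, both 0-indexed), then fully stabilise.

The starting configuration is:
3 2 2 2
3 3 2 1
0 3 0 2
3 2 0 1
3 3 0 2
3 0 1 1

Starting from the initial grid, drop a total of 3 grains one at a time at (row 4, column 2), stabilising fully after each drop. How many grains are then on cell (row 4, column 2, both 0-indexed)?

3

[0] 3 2 2 2
3 3 2 1
0 3 0 2
3 2 0 1
3 3 0 2
3 0 1 1
[1] 3 2 2 2
3 3 2 1
0 3 0 2
3 2 0 1
3 3 1 2
3 0 1 1
[2] 3 2 2 2
3 3 2 1
0 3 0 2
3 2 0 1
3 3 2 2
3 0 1 1
[3] 3 2 2 2
3 3 2 1
0 3 0 2
3 2 0 1
3 3 3 2
3 0 1 1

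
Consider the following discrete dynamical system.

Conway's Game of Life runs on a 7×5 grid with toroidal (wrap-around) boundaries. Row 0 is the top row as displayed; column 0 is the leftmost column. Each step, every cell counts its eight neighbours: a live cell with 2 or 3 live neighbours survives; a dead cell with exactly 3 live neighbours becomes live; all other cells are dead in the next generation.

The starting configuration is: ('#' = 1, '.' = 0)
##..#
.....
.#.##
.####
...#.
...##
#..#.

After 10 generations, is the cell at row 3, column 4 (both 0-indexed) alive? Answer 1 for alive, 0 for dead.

0

k=0  ##..#
.....
.#.##
.####
...#.
...##
#..#.
k=1  ##..#
.###.
.#..#
.#...
#....
..##.
.###.
k=2  ....#
...#.
.#.#.
.#...
.##..
...##
.....
k=3  .....
..###
.....
##...
####.
..##.
...##
k=4  ..#..
...#.
#####
#...#
#..#.
#....
..###
k=5  ..#.#
#....
.##..
.....
##...
###..
.####
k=6  ..#.#
#.##.
.#...
#.#..
#.#..
.....
....#
k=7  ###.#
#.###
#..##
#.#..
.....
.....
...#.
k=8  .....
.....
.....
##.#.
.....
.....
#####
k=9  #####
.....
.....
.....
.....
#####
#####
k=10  .....
#####
.....
.....
#####
.....
.....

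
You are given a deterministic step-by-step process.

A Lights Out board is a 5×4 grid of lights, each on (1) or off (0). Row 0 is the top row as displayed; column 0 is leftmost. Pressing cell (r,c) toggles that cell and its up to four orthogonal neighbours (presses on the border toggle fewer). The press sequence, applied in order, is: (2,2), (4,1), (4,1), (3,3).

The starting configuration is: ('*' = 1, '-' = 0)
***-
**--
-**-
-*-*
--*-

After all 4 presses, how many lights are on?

9

0) ***-
**--
-**-
-*-*
--*-
1) ***-
***-
---*
-***
--*-
2) ***-
***-
---*
--**
**--
3) ***-
***-
---*
-***
--*-
4) ***-
***-
----
-*--
--**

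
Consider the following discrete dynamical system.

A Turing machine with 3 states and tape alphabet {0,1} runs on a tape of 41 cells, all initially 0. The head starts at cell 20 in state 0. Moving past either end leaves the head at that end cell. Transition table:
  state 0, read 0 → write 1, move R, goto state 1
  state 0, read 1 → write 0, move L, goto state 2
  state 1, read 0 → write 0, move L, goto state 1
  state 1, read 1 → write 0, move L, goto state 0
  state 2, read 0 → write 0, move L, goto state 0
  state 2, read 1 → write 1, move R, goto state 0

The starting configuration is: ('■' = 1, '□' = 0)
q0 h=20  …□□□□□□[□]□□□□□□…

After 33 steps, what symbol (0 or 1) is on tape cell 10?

k=0  q0 h=20  …□□□□□□[□]□□□□□□…
k=1  q1 h=21  …□□□□□■[□]□□□□□□…
k=2  q1 h=20  …□□□□□□[■]□□□□□□…
k=3  q0 h=19  …□□□□□□[□]□□□□□□…
k=4  q1 h=20  …□□□□□■[□]□□□□□□…
k=5  q1 h=19  …□□□□□□[■]□□□□□□…
k=6  q0 h=18  …□□□□□□[□]□□□□□□…
k=7  q1 h=19  …□□□□□■[□]□□□□□□…
k=8  q1 h=18  …□□□□□□[■]□□□□□□…
k=9  q0 h=17  …□□□□□□[□]□□□□□□…
k=10  q1 h=18  …□□□□□■[□]□□□□□□…
k=11  q1 h=17  …□□□□□□[■]□□□□□□…
k=12  q0 h=16  …□□□□□□[□]□□□□□□…
k=13  q1 h=17  …□□□□□■[□]□□□□□□…
k=14  q1 h=16  …□□□□□□[■]□□□□□□…
k=15  q0 h=15  …□□□□□□[□]□□□□□□…
k=16  q1 h=16  …□□□□□■[□]□□□□□□…
k=17  q1 h=15  …□□□□□□[■]□□□□□□…
k=18  q0 h=14  …□□□□□□[□]□□□□□□…
k=19  q1 h=15  …□□□□□■[□]□□□□□□…
k=20  q1 h=14  …□□□□□□[■]□□□□□□…
k=21  q0 h=13  …□□□□□□[□]□□□□□□…
k=22  q1 h=14  …□□□□□■[□]□□□□□□…
k=23  q1 h=13  …□□□□□□[■]□□□□□□…
k=24  q0 h=12  …□□□□□□[□]□□□□□□…
k=25  q1 h=13  …□□□□□■[□]□□□□□□…
k=26  q1 h=12  …□□□□□□[■]□□□□□□…
k=27  q0 h=11  …□□□□□□[□]□□□□□□…
k=28  q1 h=12  …□□□□□■[□]□□□□□□…
k=29  q1 h=11  …□□□□□□[■]□□□□□□…
k=30  q0 h=10  …□□□□□□[□]□□□□□□…
k=31  q1 h=11  …□□□□□■[□]□□□□□□…
k=32  q1 h=10  …□□□□□□[■]□□□□□□…
k=33  q0 h= 9  …□□□□□□[□]□□□□□□…

0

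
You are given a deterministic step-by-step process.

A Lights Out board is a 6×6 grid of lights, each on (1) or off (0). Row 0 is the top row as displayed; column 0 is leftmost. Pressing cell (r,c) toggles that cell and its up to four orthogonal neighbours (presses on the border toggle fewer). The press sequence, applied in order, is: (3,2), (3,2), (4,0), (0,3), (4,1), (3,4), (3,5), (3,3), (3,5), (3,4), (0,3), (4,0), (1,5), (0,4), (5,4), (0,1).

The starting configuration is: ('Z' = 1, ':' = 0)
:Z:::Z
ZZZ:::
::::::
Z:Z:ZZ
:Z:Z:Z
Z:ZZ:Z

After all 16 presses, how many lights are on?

gen 0: :Z:::Z
ZZZ:::
::::::
Z:Z:ZZ
:Z:Z:Z
Z:ZZ:Z
gen 1: :Z:::Z
ZZZ:::
::Z:::
ZZ:ZZZ
:ZZZ:Z
Z:ZZ:Z
gen 2: :Z:::Z
ZZZ:::
::::::
Z:Z:ZZ
:Z:Z:Z
Z:ZZ:Z
gen 3: :Z:::Z
ZZZ:::
::::::
::Z:ZZ
Z::Z:Z
::ZZ:Z
gen 4: :ZZZZZ
ZZZZ::
::::::
::Z:ZZ
Z::Z:Z
::ZZ:Z
gen 5: :ZZZZZ
ZZZZ::
::::::
:ZZ:ZZ
:ZZZ:Z
:ZZZ:Z
gen 6: :ZZZZZ
ZZZZ::
::::Z:
:ZZZ::
:ZZZZZ
:ZZZ:Z
gen 7: :ZZZZZ
ZZZZ::
::::ZZ
:ZZZZZ
:ZZZZ:
:ZZZ:Z
gen 8: :ZZZZZ
ZZZZ::
:::ZZZ
:Z:::Z
:ZZ:Z:
:ZZZ:Z
gen 9: :ZZZZZ
ZZZZ::
:::ZZ:
:Z::Z:
:ZZ:ZZ
:ZZZ:Z
gen 10: :ZZZZZ
ZZZZ::
:::Z::
:Z:Z:Z
:ZZ::Z
:ZZZ:Z
gen 11: :Z:::Z
ZZZ:::
:::Z::
:Z:Z:Z
:ZZ::Z
:ZZZ:Z
gen 12: :Z:::Z
ZZZ:::
:::Z::
ZZ:Z:Z
Z:Z::Z
ZZZZ:Z
gen 13: :Z::::
ZZZ:ZZ
:::Z:Z
ZZ:Z:Z
Z:Z::Z
ZZZZ:Z
gen 14: :Z:ZZZ
ZZZ::Z
:::Z:Z
ZZ:Z:Z
Z:Z::Z
ZZZZ:Z
gen 15: :Z:ZZZ
ZZZ::Z
:::Z:Z
ZZ:Z:Z
Z:Z:ZZ
ZZZ:Z:
gen 16: Z:ZZZZ
Z:Z::Z
:::Z:Z
ZZ:Z:Z
Z:Z:ZZ
ZZZ:Z:

22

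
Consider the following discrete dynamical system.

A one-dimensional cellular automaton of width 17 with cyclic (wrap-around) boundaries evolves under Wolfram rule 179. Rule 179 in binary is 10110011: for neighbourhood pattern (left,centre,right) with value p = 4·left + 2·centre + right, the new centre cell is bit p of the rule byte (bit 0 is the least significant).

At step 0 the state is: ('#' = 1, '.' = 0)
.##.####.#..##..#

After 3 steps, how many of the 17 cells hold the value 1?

9

k=0  .##.####.#..##..#
k=1  #..#.##.#.##..##.
k=2  .##.#..#.#..##..#
k=3  #..#.##.#.##..##.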